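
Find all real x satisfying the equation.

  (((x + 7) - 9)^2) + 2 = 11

Step 1. [(((x + 7) - 9)^2) + 2 = 11] +2 is outermost — subtract 2 both sides, so sub: ((x + 7) - 9)^2 = 9.
Step 2. [((x + 7) - 9)^2 = 9] 9 ≥ 0, LHS is (·)² — take ±√ ⇒ sqrt: (x + 7) - 9 = 3 or -3.
Step 3. [(x + 7) - 9 = 3 or -3] 9 comes off first (add 9) ⇒ sub: x + 7 = 12 or 6.
Step 4. [x + 7 = 12 or 6] subtract 7: x sits inside (… + 7). So sub: x = 5 or -1.

Answer: x ∈ {-1, 5}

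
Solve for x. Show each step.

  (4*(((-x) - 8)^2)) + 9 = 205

Step 1. [(4*(((-x) - 8)^2)) + 9 = 205] +9 is outermost — subtract 9 both sides, so sub: 4*(((-x) - 8)^2) = 196.
Step 2. [4*(((-x) - 8)^2) = 196] 4 out front; divide by 4. So div: ((-x) - 8)^2 = 49.
Step 3. [((-x) - 8)^2 = 49] LHS squared, RHS 49 ≥ 0: apply √ (±), so sqrt: (-x) - 8 = 7 or -7.
Step 4. [(-x) - 8 = 7 or -7] the outer -8 inverts by adding 8. So sub: -x = 15 or 1.
Step 5. [-x = 15 or 1] leading − — multiply by −1, so neg: x = -15 or -1.

Answer: x ∈ {-15, -1}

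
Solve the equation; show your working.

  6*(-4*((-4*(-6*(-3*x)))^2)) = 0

Step 1. [6*(-4*((-4*(-6*(-3*x)))^2)) = 0] 6 out front; divide by 6, so div: -4*((-4*(-6*(-3*x)))^2) = 0.
Step 2. [-4*((-4*(-6*(-3*x)))^2) = 0] divide by the outer -4. So div: (-4*(-6*(-3*x)))^2 = 0.
Step 3. [(-4*(-6*(-3*x)))^2 = 0] LHS squared, RHS 0 ≥ 0: apply √ (±). So sqrt: -4*(-6*(-3*x)) = 0.
Step 4. [-4*(-6*(-3*x)) = 0] LHS = -4·(…); ÷-4 both sides ⇒ div: -6*(-3*x) = 0.
Step 5. [-6*(-3*x) = 0] LHS = -6·(…); ÷-6 both sides, so div: -3*x = 0.
Step 6. [-3*x = 0] divide by the outer -3, so div: x = 0.

Answer: x ∈ {0}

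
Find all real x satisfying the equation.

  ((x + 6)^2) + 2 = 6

Step 1. [((x + 6)^2) + 2 = 6] the outer +2 inverts by subtracting 2, so sub: (x + 6)^2 = 4.
Step 2. [(x + 6)^2 = 4] LHS squared, RHS 4 ≥ 0: apply √ (±) ⇒ sqrt: x + 6 = 2 or -2.
Step 3. [x + 6 = 2 or -2] the outer +6 inverts by subtracting 6 ⇒ sub: x = -4 or -8.

Answer: x ∈ {-8, -4}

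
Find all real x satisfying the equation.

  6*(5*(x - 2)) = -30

Step 1. [6*(5*(x - 2)) = -30] 6·(inner) — divide through by 6 ⇒ div: 5*(x - 2) = -5.
Step 2. [5*(x - 2) = -5] divide by the outer 5 ⇒ div: x - 2 = -1.
Step 3. [x - 2 = -1] the outer -2 inverts by adding 2. So sub: x = 1.

Answer: x ∈ {1}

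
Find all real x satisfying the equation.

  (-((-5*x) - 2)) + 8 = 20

Step 1. [(-((-5*x) - 2)) + 8 = 20] 8 comes off first (subtract 8). So sub: -((-5*x) - 2) = 12.
Step 2. [-((-5*x) - 2) = 12] LHS negated; negate both sides ⇒ neg: (-5*x) - 2 = -12.
Step 3. [(-5*x) - 2 = -12] peel the -2: add 2 from each side, so sub: -5*x = -10.
Step 4. [-5*x = -10] -5 out front; divide by -5 ⇒ div: x = 2.

Answer: x ∈ {2}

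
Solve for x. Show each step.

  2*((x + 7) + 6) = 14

Step 1. [2*((x + 7) + 6) = 14] LHS = 2·(…); ÷2 both sides, so div: (x + 7) + 6 = 7.
Step 2. [(x + 7) + 6 = 7] +6 is outermost — subtract 6 both sides ⇒ sub: x + 7 = 1.
Step 3. [x + 7 = 1] 7 comes off first (subtract 7). So sub: x = -6.

Answer: x ∈ {-6}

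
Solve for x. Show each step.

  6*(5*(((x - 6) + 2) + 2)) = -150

Step 1. [6*(5*(((x - 6) + 2) + 2)) = -150] 6·(inner) — divide through by 6. So div: 5*(((x - 6) + 2) + 2) = -25.
Step 2. [5*(((x - 6) + 2) + 2) = -25] 5·(inner) — divide through by 5 ⇒ div: ((x - 6) + 2) + 2 = -5.
Step 3. [((x - 6) + 2) + 2 = -5] +2 is outermost — subtract 2 both sides ⇒ sub: (x - 6) + 2 = -7.
Step 4. [(x - 6) + 2 = -7] the outer +2 inverts by subtracting 2, so sub: x - 6 = -9.
Step 5. [x - 6 = -9] the outer -6 inverts by adding 6. So sub: x = -3.

Answer: x ∈ {-3}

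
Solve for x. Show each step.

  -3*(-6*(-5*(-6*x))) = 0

Step 1. [-3*(-6*(-5*(-6*x))) = 0] LHS = -3·(…); ÷-3 both sides. So div: -6*(-5*(-6*x)) = 0.
Step 2. [-6*(-5*(-6*x)) = 0] -6·(inner) — divide through by -6 ⇒ div: -5*(-6*x) = 0.
Step 3. [-5*(-6*x) = 0] -5·(inner) — divide through by -5, so div: -6*x = 0.
Step 4. [-6*x = 0] divide by the outer -6. So div: x = 0.

Answer: x ∈ {0}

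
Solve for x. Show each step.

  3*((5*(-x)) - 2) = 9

Step 1. [3*((5*(-x)) - 2) = 9] divide by the outer 3 ⇒ div: (5*(-x)) - 2 = 3.
Step 2. [(5*(-x)) - 2 = 3] peel the -2: add 2 from each side, so sub: 5*(-x) = 5.
Step 3. [5*(-x) = 5] LHS = 5·(…); ÷5 both sides. So div: -x = 1.
Step 4. [-x = 1] flip signs both sides ⇒ neg: x = -1.

Answer: x ∈ {-1}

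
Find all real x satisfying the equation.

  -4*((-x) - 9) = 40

Step 1. [-4*((-x) - 9) = 40] divide by the outer -4. So div: (-x) - 9 = -10.
Step 2. [(-x) - 9 = -10] the outer -9 inverts by adding 9, so sub: -x = -1.
Step 3. [-x = -1] flip signs both sides, so neg: x = 1.

Answer: x ∈ {1}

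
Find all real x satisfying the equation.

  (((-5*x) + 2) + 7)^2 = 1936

Step 1. [(((-5*x) + 2) + 7)^2 = 1936] LHS squared, RHS 1936 ≥ 0: apply √ (±) ⇒ sqrt: ((-5*x) + 2) + 7 = 44 or -44.
Step 2. [((-5*x) + 2) + 7 = 44 or -44] subtract 7: x sits inside (… + 7) ⇒ sub: (-5*x) + 2 = 37 or -51.
Step 3. [(-5*x) + 2 = 37 or -51] +2 is outermost — subtract 2 both sides, so sub: -5*x = 35 or -53.
Step 4. [-5*x = 35 or -53] leading coefficient -5: divide by -5. So div: x = -7 or 53/5.

Answer: x ∈ {-7, 53/5}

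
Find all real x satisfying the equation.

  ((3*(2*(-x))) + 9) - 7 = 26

Step 1. [((3*(2*(-x))) + 9) - 7 = 26] 7 comes off first (add 7). So sub: (3*(2*(-x))) + 9 = 33.
Step 2. [(3*(2*(-x))) + 9 = 33] 3 divides every term; factor it out. So factor: (2*(-x)) + 3 = 11.
Step 3. [(2*(-x)) + 3 = 11] peel the +3: subtract 3 from each side, so sub: 2*(-x) = 8.
Step 4. [2*(-x) = 8] LHS = 2·(…); ÷2 both sides. So div: -x = 4.
Step 5. [-x = 4] leading − — multiply by −1, so neg: x = -4.

Answer: x ∈ {-4}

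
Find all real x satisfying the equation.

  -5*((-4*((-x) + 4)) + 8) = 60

Step 1. [-5*((-4*((-x) + 4)) + 8) = 60] LHS = -5·(…); ÷-5 both sides. So div: (-4*((-x) + 4)) + 8 = -12.
Step 2. [(-4*((-x) + 4)) + 8 = -12] subtract 8: x sits inside (… + 8), so sub: -4*((-x) + 4) = -20.
Step 3. [-4*((-x) + 4) = -20] -4 out front; divide by -4, so div: (-x) + 4 = 5.
Step 4. [(-x) + 4 = 5] subtract 4: x sits inside (… + 4), so sub: -x = 1.
Step 5. [-x = 1] flip signs both sides. So neg: x = -1.

Answer: x ∈ {-1}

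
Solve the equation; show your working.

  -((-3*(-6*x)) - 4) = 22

Step 1. [-((-3*(-6*x)) - 4) = 22] leading − — multiply by −1, so neg: (-3*(-6*x)) - 4 = -22.
Step 2. [(-3*(-6*x)) - 4 = -22] the outer -4 inverts by adding 4 ⇒ sub: -3*(-6*x) = -18.
Step 3. [-3*(-6*x) = -18] LHS = -3·(…); ÷-3 both sides. So div: -6*x = 6.
Step 4. [-6*x = 6] leading coefficient -6: divide by -6. So div: x = -1.

Answer: x ∈ {-1}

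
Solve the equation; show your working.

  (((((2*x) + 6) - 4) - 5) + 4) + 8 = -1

Step 1. [(((((2*x) + 6) - 4) - 5) + 4) + 8 = -1] +8 is outermost — subtract 8 both sides, so sub: ((((2*x) + 6) - 4) - 5) + 4 = -9.
Step 2. [((((2*x) + 6) - 4) - 5) + 4 = -9] +4 is outermost — subtract 4 both sides ⇒ sub: (((2*x) + 6) - 4) - 5 = -13.
Step 3. [(((2*x) + 6) - 4) - 5 = -13] peel the -5: add 5 from each side, so sub: ((2*x) + 6) - 4 = -8.
Step 4. [((2*x) + 6) - 4 = -8] 4 comes off first (add 4), so sub: (2*x) + 6 = -4.
Step 5. [(2*x) + 6 = -4] 6 comes off first (subtract 6). So sub: 2*x = -10.
Step 6. [2*x = -10] 2·(inner) — divide through by 2. So div: x = -5.

Answer: x ∈ {-5}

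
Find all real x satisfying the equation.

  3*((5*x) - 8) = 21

Step 1. [3*((5*x) - 8) = 21] 3 out front; divide by 3. So div: (5*x) - 8 = 7.
Step 2. [(5*x) - 8 = 7] add 8: x sits inside (… - 8). So sub: 5*x = 15.
Step 3. [5*x = 15] 5 out front; divide by 5 ⇒ div: x = 3.

Answer: x ∈ {3}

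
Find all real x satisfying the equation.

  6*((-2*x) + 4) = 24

Step 1. [6*((-2*x) + 4) = 24] LHS = 6·(…); ÷6 both sides, so div: (-2*x) + 4 = 4.
Step 2. [(-2*x) + 4 = 4] common factor -2 (LHS and 4) — divide through ⇒ factor: x - 2 = -2.
Step 3. [x - 2 = -2] peel the -2: add 2 from each side. So sub: x = 0.

Answer: x ∈ {0}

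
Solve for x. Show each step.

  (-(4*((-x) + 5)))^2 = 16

Step 1. [(-(4*((-x) + 5)))^2 = 16] 16 ≥ 0, LHS is (·)² — take ±√, so sqrt: -(4*((-x) + 5)) = 4 or -4.
Step 2. [-(4*((-x) + 5)) = 4 or -4] LHS negated; negate both sides ⇒ neg: 4*((-x) + 5) = -4 or 4.
Step 3. [4*((-x) + 5) = -4 or 4] leading coefficient 4: divide by 4 ⇒ div: (-x) + 5 = -1 or 1.
Step 4. [(-x) + 5 = -1 or 1] 5 comes off first (subtract 5), so sub: -x = -6 or -4.
Step 5. [-x = -6 or -4] LHS negated; negate both sides. So neg: x = 6 or 4.

Answer: x ∈ {4, 6}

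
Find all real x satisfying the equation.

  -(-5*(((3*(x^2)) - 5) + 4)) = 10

Step 1. [-(-5*(((3*(x^2)) - 5) + 4)) = 10] leading − — multiply by −1. So neg: -5*(((3*(x^2)) - 5) + 4) = -10.
Step 2. [-5*(((3*(x^2)) - 5) + 4) = -10] LHS = -5·(…); ÷-5 both sides ⇒ div: ((3*(x^2)) - 5) + 4 = 2.
Step 3. [((3*(x^2)) - 5) + 4 = 2] peel the +4: subtract 4 from each side ⇒ sub: (3*(x^2)) - 5 = -2.
Step 4. [(3*(x^2)) - 5 = -2] -5 is outermost — add 5 both sides. So sub: 3*(x^2) = 3.
Step 5. [3*(x^2) = 3] divide by the outer 3. So div: x^2 = 1.
Step 6. [x^2 = 1] √ both sides: 1 ≥ 0 gives two branches, so sqrt: x = 1 or -1.

Answer: x ∈ {-1, 1}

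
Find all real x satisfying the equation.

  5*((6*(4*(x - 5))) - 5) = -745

Step 1. [5*((6*(4*(x - 5))) - 5) = -745] leading coefficient 5: divide by 5, so div: (6*(4*(x - 5))) - 5 = -149.
Step 2. [(6*(4*(x - 5))) - 5 = -149] -5 is outermost — add 5 both sides, so sub: 6*(4*(x - 5)) = -144.
Step 3. [6*(4*(x - 5)) = -144] 6 out front; divide by 6. So div: 4*(x - 5) = -24.
Step 4. [4*(x - 5) = -24] 4·(inner) — divide through by 4, so div: x - 5 = -6.
Step 5. [x - 5 = -6] the outer -5 inverts by adding 5 ⇒ sub: x = -1.

Answer: x ∈ {-1}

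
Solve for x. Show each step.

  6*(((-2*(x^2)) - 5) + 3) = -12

Step 1. [6*(((-2*(x^2)) - 5) + 3) = -12] divide by the outer 6, so div: ((-2*(x^2)) - 5) + 3 = -2.
Step 2. [((-2*(x^2)) - 5) + 3 = -2] peel the +3: subtract 3 from each side. So sub: (-2*(x^2)) - 5 = -5.
Step 3. [(-2*(x^2)) - 5 = -5] peel the -5: add 5 from each side, so sub: -2*(x^2) = 0.
Step 4. [-2*(x^2) = 0] leading coefficient -2: divide by -2. So div: x^2 = 0.
Step 5. [x^2 = 0] LHS squared, RHS 0 ≥ 0: apply √ (±) ⇒ sqrt: x = 0.

Answer: x ∈ {0}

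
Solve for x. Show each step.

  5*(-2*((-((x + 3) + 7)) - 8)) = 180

Step 1. [5*(-2*((-((x + 3) + 7)) - 8)) = 180] LHS = 5·(…); ÷5 both sides ⇒ div: -2*((-((x + 3) + 7)) - 8) = 36.
Step 2. [-2*((-((x + 3) + 7)) - 8) = 36] leading coefficient -2: divide by -2 ⇒ div: (-((x + 3) + 7)) - 8 = -18.
Step 3. [(-((x + 3) + 7)) - 8 = -18] 8 comes off first (add 8), so sub: -((x + 3) + 7) = -10.
Step 4. [-((x + 3) + 7) = -10] LHS negated; negate both sides ⇒ neg: (x + 3) + 7 = 10.
Step 5. [(x + 3) + 7 = 10] peel the +7: subtract 7 from each side. So sub: x + 3 = 3.
Step 6. [x + 3 = 3] subtract 3: x sits inside (… + 3) ⇒ sub: x = 0.

Answer: x ∈ {0}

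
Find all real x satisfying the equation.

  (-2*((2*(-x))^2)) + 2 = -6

Step 1. [(-2*((2*(-x))^2)) + 2 = -6] peel the +2: subtract 2 from each side. So sub: -2*((2*(-x))^2) = -8.
Step 2. [-2*((2*(-x))^2) = -8] divide by the outer -2, so div: (2*(-x))^2 = 4.
Step 3. [(2*(-x))^2 = 4] LHS squared, RHS 4 ≥ 0: apply √ (±) ⇒ sqrt: 2*(-x) = 2 or -2.
Step 4. [2*(-x) = 2 or -2] 2 out front; divide by 2. So div: -x = 1 or -1.
Step 5. [-x = 1 or -1] flip signs both sides, so neg: x = -1 or 1.

Answer: x ∈ {-1, 1}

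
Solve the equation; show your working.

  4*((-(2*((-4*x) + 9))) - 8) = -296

Step 1. [4*((-(2*((-4*x) + 9))) - 8) = -296] LHS = 4·(…); ÷4 both sides. So div: (-(2*((-4*x) + 9))) - 8 = -74.
Step 2. [(-(2*((-4*x) + 9))) - 8 = -74] the outer -8 inverts by adding 8 ⇒ sub: -(2*((-4*x) + 9)) = -66.
Step 3. [-(2*((-4*x) + 9)) = -66] leading − — multiply by −1. So neg: 2*((-4*x) + 9) = 66.
Step 4. [2*((-4*x) + 9) = 66] 2 out front; divide by 2, so div: (-4*x) + 9 = 33.
Step 5. [(-4*x) + 9 = 33] the outer +9 inverts by subtracting 9 ⇒ sub: -4*x = 24.
Step 6. [-4*x = 24] -4 out front; divide by -4 ⇒ div: x = -6.

Answer: x ∈ {-6}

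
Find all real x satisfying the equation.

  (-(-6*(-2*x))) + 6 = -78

Step 1. [(-(-6*(-2*x))) + 6 = -78] +6 is outermost — subtract 6 both sides ⇒ sub: -(-6*(-2*x)) = -84.
Step 2. [-(-6*(-2*x)) = -84] flip signs both sides, so neg: -6*(-2*x) = 84.
Step 3. [-6*(-2*x) = 84] LHS = -6·(…); ÷-6 both sides, so div: -2*x = -14.
Step 4. [-2*x = -14] leading coefficient -2: divide by -2 ⇒ div: x = 7.

Answer: x ∈ {7}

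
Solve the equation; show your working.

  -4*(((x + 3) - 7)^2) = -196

Step 1. [-4*(((x + 3) - 7)^2) = -196] LHS = -4·(…); ÷-4 both sides. So div: ((x + 3) - 7)^2 = 49.
Step 2. [((x + 3) - 7)^2 = 49] 49 ≥ 0, LHS is (·)² — take ±√, so sqrt: (x + 3) - 7 = 7 or -7.
Step 3. [(x + 3) - 7 = 7 or -7] peel the -7: add 7 from each side, so sub: x + 3 = 14 or 0.
Step 4. [x + 3 = 14 or 0] peel the +3: subtract 3 from each side. So sub: x = 11 or -3.

Answer: x ∈ {-3, 11}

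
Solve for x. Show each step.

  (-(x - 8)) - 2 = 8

Step 1. [(-(x - 8)) - 2 = 8] 2 comes off first (add 2). So sub: -(x - 8) = 10.
Step 2. [-(x - 8) = 10] leading − — multiply by −1 ⇒ neg: x - 8 = -10.
Step 3. [x - 8 = -10] -8 is outermost — add 8 both sides, so sub: x = -2.

Answer: x ∈ {-2}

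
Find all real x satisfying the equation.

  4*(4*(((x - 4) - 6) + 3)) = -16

Step 1. [4*(4*(((x - 4) - 6) + 3)) = -16] LHS = 4·(…); ÷4 both sides ⇒ div: 4*(((x - 4) - 6) + 3) = -4.
Step 2. [4*(((x - 4) - 6) + 3) = -4] LHS = 4·(…); ÷4 both sides ⇒ div: ((x - 4) - 6) + 3 = -1.
Step 3. [((x - 4) - 6) + 3 = -1] 3 comes off first (subtract 3), so sub: (x - 4) - 6 = -4.
Step 4. [(x - 4) - 6 = -4] peel the -6: add 6 from each side ⇒ sub: x - 4 = 2.
Step 5. [x - 4 = 2] peel the -4: add 4 from each side. So sub: x = 6.

Answer: x ∈ {6}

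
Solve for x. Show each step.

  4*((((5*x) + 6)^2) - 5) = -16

Step 1. [4*((((5*x) + 6)^2) - 5) = -16] LHS = 4·(…); ÷4 both sides. So div: (((5*x) + 6)^2) - 5 = -4.
Step 2. [(((5*x) + 6)^2) - 5 = -4] add 5: x sits inside (… - 5) ⇒ sub: ((5*x) + 6)^2 = 1.
Step 3. [((5*x) + 6)^2 = 1] LHS squared, RHS 1 ≥ 0: apply √ (±). So sqrt: (5*x) + 6 = 1 or -1.
Step 4. [(5*x) + 6 = 1 or -1] 6 comes off first (subtract 6), so sub: 5*x = -5 or -7.
Step 5. [5*x = -5 or -7] 5·(inner) — divide through by 5, so div: x = -1 or -7/5.

Answer: x ∈ {-7/5, -1}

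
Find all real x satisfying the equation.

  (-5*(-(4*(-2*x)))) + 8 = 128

Step 1. [(-5*(-(4*(-2*x)))) + 8 = 128] +8 is outermost — subtract 8 both sides, so sub: -5*(-(4*(-2*x))) = 120.
Step 2. [-5*(-(4*(-2*x))) = 120] -5·(inner) — divide through by -5 ⇒ div: -(4*(-2*x)) = -24.
Step 3. [-(4*(-2*x)) = -24] LHS negated; negate both sides ⇒ neg: 4*(-2*x) = 24.
Step 4. [4*(-2*x) = 24] divide by the outer 4, so div: -2*x = 6.
Step 5. [-2*x = 6] -2·(inner) — divide through by -2, so div: x = -3.

Answer: x ∈ {-3}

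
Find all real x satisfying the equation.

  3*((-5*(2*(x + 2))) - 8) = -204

Step 1. [3*((-5*(2*(x + 2))) - 8) = -204] 3·(inner) — divide through by 3 ⇒ div: (-5*(2*(x + 2))) - 8 = -68.
Step 2. [(-5*(2*(x + 2))) - 8 = -68] -8 is outermost — add 8 both sides. So sub: -5*(2*(x + 2)) = -60.
Step 3. [-5*(2*(x + 2)) = -60] -5 out front; divide by -5. So div: 2*(x + 2) = 12.
Step 4. [2*(x + 2) = 12] divide by the outer 2, so div: x + 2 = 6.
Step 5. [x + 2 = 6] 2 comes off first (subtract 2), so sub: x = 4.

Answer: x ∈ {4}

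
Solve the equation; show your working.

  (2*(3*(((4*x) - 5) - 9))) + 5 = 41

Step 1. [(2*(3*(((4*x) - 5) - 9))) + 5 = 41] the outer +5 inverts by subtracting 5, so sub: 2*(3*(((4*x) - 5) - 9)) = 36.
Step 2. [2*(3*(((4*x) - 5) - 9)) = 36] 2·(inner) — divide through by 2 ⇒ div: 3*(((4*x) - 5) - 9) = 18.
Step 3. [3*(((4*x) - 5) - 9) = 18] leading coefficient 3: divide by 3. So div: ((4*x) - 5) - 9 = 6.
Step 4. [((4*x) - 5) - 9 = 6] add 9: x sits inside (… - 9). So sub: (4*x) - 5 = 15.
Step 5. [(4*x) - 5 = 15] -5 is outermost — add 5 both sides, so sub: 4*x = 20.
Step 6. [4*x = 20] 4 out front; divide by 4. So div: x = 5.

Answer: x ∈ {5}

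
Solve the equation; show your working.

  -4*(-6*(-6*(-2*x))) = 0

Step 1. [-4*(-6*(-6*(-2*x))) = 0] LHS = -4·(…); ÷-4 both sides, so div: -6*(-6*(-2*x)) = 0.
Step 2. [-6*(-6*(-2*x)) = 0] leading coefficient -6: divide by -6 ⇒ div: -6*(-2*x) = 0.
Step 3. [-6*(-2*x) = 0] leading coefficient -6: divide by -6. So div: -2*x = 0.
Step 4. [-2*x = 0] -2 out front; divide by -2 ⇒ div: x = 0.

Answer: x ∈ {0}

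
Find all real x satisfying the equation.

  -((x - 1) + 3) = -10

Step 1. [-((x - 1) + 3) = -10] leading − — multiply by −1, so neg: (x - 1) + 3 = 10.
Step 2. [(x - 1) + 3 = 10] peel the +3: subtract 3 from each side ⇒ sub: x - 1 = 7.
Step 3. [x - 1 = 7] -1 is outermost — add 1 both sides. So sub: x = 8.

Answer: x ∈ {8}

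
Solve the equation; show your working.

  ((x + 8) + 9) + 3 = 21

Step 1. [((x + 8) + 9) + 3 = 21] peel the +3: subtract 3 from each side, so sub: (x + 8) + 9 = 18.
Step 2. [(x + 8) + 9 = 18] +9 is outermost — subtract 9 both sides ⇒ sub: x + 8 = 9.
Step 3. [x + 8 = 9] peel the +8: subtract 8 from each side. So sub: x = 1.

Answer: x ∈ {1}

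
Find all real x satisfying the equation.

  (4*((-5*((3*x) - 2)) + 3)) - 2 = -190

Step 1. [(4*((-5*((3*x) - 2)) + 3)) - 2 = -190] peel the -2: add 2 from each side, so sub: 4*((-5*((3*x) - 2)) + 3) = -188.
Step 2. [4*((-5*((3*x) - 2)) + 3) = -188] LHS = 4·(…); ÷4 both sides, so div: (-5*((3*x) - 2)) + 3 = -47.
Step 3. [(-5*((3*x) - 2)) + 3 = -47] 3 comes off first (subtract 3) ⇒ sub: -5*((3*x) - 2) = -50.
Step 4. [-5*((3*x) - 2) = -50] divide by the outer -5. So div: (3*x) - 2 = 10.
Step 5. [(3*x) - 2 = 10] the outer -2 inverts by adding 2, so sub: 3*x = 12.
Step 6. [3*x = 12] 3 out front; divide by 3 ⇒ div: x = 4.

Answer: x ∈ {4}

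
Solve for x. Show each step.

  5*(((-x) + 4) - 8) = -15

Step 1. [5*(((-x) + 4) - 8) = -15] 5 out front; divide by 5, so div: ((-x) + 4) - 8 = -3.
Step 2. [((-x) + 4) - 8 = -3] add 8: x sits inside (… - 8). So sub: (-x) + 4 = 5.
Step 3. [(-x) + 4 = 5] subtract 4: x sits inside (… + 4), so sub: -x = 1.
Step 4. [-x = 1] flip signs both sides ⇒ neg: x = -1.

Answer: x ∈ {-1}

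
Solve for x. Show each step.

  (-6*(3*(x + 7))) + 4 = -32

Step 1. [(-6*(3*(x + 7))) + 4 = -32] the outer +4 inverts by subtracting 4. So sub: -6*(3*(x + 7)) = -36.
Step 2. [-6*(3*(x + 7)) = -36] -6 out front; divide by -6. So div: 3*(x + 7) = 6.
Step 3. [3*(x + 7) = 6] leading coefficient 3: divide by 3 ⇒ div: x + 7 = 2.
Step 4. [x + 7 = 2] 7 comes off first (subtract 7), so sub: x = -5.

Answer: x ∈ {-5}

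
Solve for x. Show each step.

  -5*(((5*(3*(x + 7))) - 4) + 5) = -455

Step 1. [-5*(((5*(3*(x + 7))) - 4) + 5) = -455] leading coefficient -5: divide by -5, so div: ((5*(3*(x + 7))) - 4) + 5 = 91.
Step 2. [((5*(3*(x + 7))) - 4) + 5 = 91] peel the +5: subtract 5 from each side. So sub: (5*(3*(x + 7))) - 4 = 86.
Step 3. [(5*(3*(x + 7))) - 4 = 86] -4 is outermost — add 4 both sides. So sub: 5*(3*(x + 7)) = 90.
Step 4. [5*(3*(x + 7)) = 90] 5 out front; divide by 5. So div: 3*(x + 7) = 18.
Step 5. [3*(x + 7) = 18] LHS = 3·(…); ÷3 both sides, so div: x + 7 = 6.
Step 6. [x + 7 = 6] peel the +7: subtract 7 from each side ⇒ sub: x = -1.

Answer: x ∈ {-1}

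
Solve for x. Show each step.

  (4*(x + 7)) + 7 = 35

Step 1. [(4*(x + 7)) + 7 = 35] the outer +7 inverts by subtracting 7. So sub: 4*(x + 7) = 28.
Step 2. [4*(x + 7) = 28] divide by the outer 4. So div: x + 7 = 7.
Step 3. [x + 7 = 7] the outer +7 inverts by subtracting 7. So sub: x = 0.

Answer: x ∈ {0}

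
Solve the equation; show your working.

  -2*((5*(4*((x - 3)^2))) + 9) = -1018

Step 1. [-2*((5*(4*((x - 3)^2))) + 9) = -1018] leading coefficient -2: divide by -2 ⇒ div: (5*(4*((x - 3)^2))) + 9 = 509.
Step 2. [(5*(4*((x - 3)^2))) + 9 = 509] +9 is outermost — subtract 9 both sides, so sub: 5*(4*((x - 3)^2)) = 500.
Step 3. [5*(4*((x - 3)^2)) = 500] LHS = 5·(…); ÷5 both sides. So div: 4*((x - 3)^2) = 100.
Step 4. [4*((x - 3)^2) = 100] LHS = 4·(…); ÷4 both sides, so div: (x - 3)^2 = 25.
Step 5. [(x - 3)^2 = 25] √ both sides: 25 ≥ 0 gives two branches. So sqrt: x - 3 = 5 or -5.
Step 6. [x - 3 = 5 or -5] the outer -3 inverts by adding 3 ⇒ sub: x = 8 or -2.

Answer: x ∈ {-2, 8}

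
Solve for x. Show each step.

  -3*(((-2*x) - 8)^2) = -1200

Step 1. [-3*(((-2*x) - 8)^2) = -1200] LHS = -3·(…); ÷-3 both sides ⇒ div: ((-2*x) - 8)^2 = 400.
Step 2. [((-2*x) - 8)^2 = 400] √ both sides: 400 ≥ 0 gives two branches ⇒ sqrt: (-2*x) - 8 = 20 or -20.
Step 3. [(-2*x) - 8 = 20 or -20] peel the -8: add 8 from each side, so sub: -2*x = 28 or -12.
Step 4. [-2*x = 28 or -12] leading coefficient -2: divide by -2. So div: x = -14 or 6.

Answer: x ∈ {-14, 6}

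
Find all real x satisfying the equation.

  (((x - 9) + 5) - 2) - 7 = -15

Step 1. [(((x - 9) + 5) - 2) - 7 = -15] 7 comes off first (add 7) ⇒ sub: ((x - 9) + 5) - 2 = -8.
Step 2. [((x - 9) + 5) - 2 = -8] -2 is outermost — add 2 both sides. So sub: (x - 9) + 5 = -6.
Step 3. [(x - 9) + 5 = -6] 5 comes off first (subtract 5). So sub: x - 9 = -11.
Step 4. [x - 9 = -11] add 9: x sits inside (… - 9). So sub: x = -2.

Answer: x ∈ {-2}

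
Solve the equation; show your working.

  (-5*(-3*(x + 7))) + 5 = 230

Step 1. [(-5*(-3*(x + 7))) + 5 = 230] -5 divides every term; factor it out ⇒ factor: (-3*(x + 7)) - 1 = -46.
Step 2. [(-3*(x + 7)) - 1 = -46] peel the -1: add 1 from each side, so sub: -3*(x + 7) = -45.
Step 3. [-3*(x + 7) = -45] LHS = -3·(…); ÷-3 both sides. So div: x + 7 = 15.
Step 4. [x + 7 = 15] +7 is outermost — subtract 7 both sides. So sub: x = 8.

Answer: x ∈ {8}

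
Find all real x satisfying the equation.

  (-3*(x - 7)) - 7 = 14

Step 1. [(-3*(x - 7)) - 7 = 14] -7 is outermost — add 7 both sides, so sub: -3*(x - 7) = 21.
Step 2. [-3*(x - 7) = 21] -3·(inner) — divide through by -3 ⇒ div: x - 7 = -7.
Step 3. [x - 7 = -7] add 7: x sits inside (… - 7), so sub: x = 0.

Answer: x ∈ {0}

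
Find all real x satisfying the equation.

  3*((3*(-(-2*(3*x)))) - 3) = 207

Step 1. [3*((3*(-(-2*(3*x)))) - 3) = 207] 3 out front; divide by 3, so div: (3*(-(-2*(3*x)))) - 3 = 69.
Step 2. [(3*(-(-2*(3*x)))) - 3 = 69] 3 comes off first (add 3). So sub: 3*(-(-2*(3*x))) = 72.
Step 3. [3*(-(-2*(3*x))) = 72] leading coefficient 3: divide by 3. So div: -(-2*(3*x)) = 24.
Step 4. [-(-2*(3*x)) = 24] flip signs both sides, so neg: -2*(3*x) = -24.
Step 5. [-2*(3*x) = -24] -2·(inner) — divide through by -2 ⇒ div: 3*x = 12.
Step 6. [3*x = 12] 3 out front; divide by 3. So div: x = 4.

Answer: x ∈ {4}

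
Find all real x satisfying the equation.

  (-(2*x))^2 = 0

Step 1. [(-(2*x))^2 = 0] LHS squared, RHS 0 ≥ 0: apply √ (±). So sqrt: -(2*x) = 0.
Step 2. [-(2*x) = 0] LHS negated; negate both sides, so neg: 2*x = 0.
Step 3. [2*x = 0] LHS = 2·(…); ÷2 both sides. So div: x = 0.

Answer: x ∈ {0}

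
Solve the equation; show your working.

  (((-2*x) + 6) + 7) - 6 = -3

Step 1. [(((-2*x) + 6) + 7) - 6 = -3] the outer -6 inverts by adding 6, so sub: ((-2*x) + 6) + 7 = 3.
Step 2. [((-2*x) + 6) + 7 = 3] subtract 7: x sits inside (… + 7), so sub: (-2*x) + 6 = -4.
Step 3. [(-2*x) + 6 = -4] -2 | LHS and -2 | -4: pull -2 out. So factor: x - 3 = 2.
Step 4. [x - 3 = 2] add 3: x sits inside (… - 3) ⇒ sub: x = 5.

Answer: x ∈ {5}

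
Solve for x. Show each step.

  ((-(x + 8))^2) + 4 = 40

Step 1. [((-(x + 8))^2) + 4 = 40] the outer +4 inverts by subtracting 4. So sub: (-(x + 8))^2 = 36.
Step 2. [(-(x + 8))^2 = 36] 36 ≥ 0, LHS is (·)² — take ±√. So sqrt: -(x + 8) = 6 or -6.
Step 3. [-(x + 8) = 6 or -6] LHS negated; negate both sides, so neg: x + 8 = -6 or 6.
Step 4. [x + 8 = -6 or 6] the outer +8 inverts by subtracting 8 ⇒ sub: x = -14 or -2.

Answer: x ∈ {-14, -2}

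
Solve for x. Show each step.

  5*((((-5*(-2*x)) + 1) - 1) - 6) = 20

Step 1. [5*((((-5*(-2*x)) + 1) - 1) - 6) = 20] 5 out front; divide by 5. So div: (((-5*(-2*x)) + 1) - 1) - 6 = 4.
Step 2. [(((-5*(-2*x)) + 1) - 1) - 6 = 4] add 6: x sits inside (… - 6), so sub: ((-5*(-2*x)) + 1) - 1 = 10.
Step 3. [((-5*(-2*x)) + 1) - 1 = 10] the outer -1 inverts by adding 1. So sub: (-5*(-2*x)) + 1 = 11.
Step 4. [(-5*(-2*x)) + 1 = 11] +1 is outermost — subtract 1 both sides ⇒ sub: -5*(-2*x) = 10.
Step 5. [-5*(-2*x) = 10] leading coefficient -5: divide by -5 ⇒ div: -2*x = -2.
Step 6. [-2*x = -2] divide by the outer -2, so div: x = 1.

Answer: x ∈ {1}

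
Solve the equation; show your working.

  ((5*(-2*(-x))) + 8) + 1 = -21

Step 1. [((5*(-2*(-x))) + 8) + 1 = -21] subtract 1: x sits inside (… + 1). So sub: (5*(-2*(-x))) + 8 = -22.
Step 2. [(5*(-2*(-x))) + 8 = -22] subtract 8: x sits inside (… + 8) ⇒ sub: 5*(-2*(-x)) = -30.
Step 3. [5*(-2*(-x)) = -30] leading coefficient 5: divide by 5 ⇒ div: -2*(-x) = -6.
Step 4. [-2*(-x) = -6] leading coefficient -2: divide by -2 ⇒ div: -x = 3.
Step 5. [-x = 3] flip signs both sides ⇒ neg: x = -3.

Answer: x ∈ {-3}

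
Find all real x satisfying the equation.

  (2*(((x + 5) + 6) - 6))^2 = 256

Step 1. [(2*(((x + 5) + 6) - 6))^2 = 256] 256 ≥ 0, LHS is (·)² — take ±√, so sqrt: 2*(((x + 5) + 6) - 6) = 16 or -16.
Step 2. [2*(((x + 5) + 6) - 6) = 16 or -16] 2 out front; divide by 2 ⇒ div: ((x + 5) + 6) - 6 = 8 or -8.
Step 3. [((x + 5) + 6) - 6 = 8 or -8] the outer -6 inverts by adding 6, so sub: (x + 5) + 6 = 14 or -2.
Step 4. [(x + 5) + 6 = 14 or -2] 6 comes off first (subtract 6). So sub: x + 5 = 8 or -8.
Step 5. [x + 5 = 8 or -8] subtract 5: x sits inside (… + 5). So sub: x = 3 or -13.

Answer: x ∈ {-13, 3}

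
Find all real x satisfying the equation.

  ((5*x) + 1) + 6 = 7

Step 1. [((5*x) + 1) + 6 = 7] peel the +6: subtract 6 from each side. So sub: (5*x) + 1 = 1.
Step 2. [(5*x) + 1 = 1] subtract 1: x sits inside (… + 1), so sub: 5*x = 0.
Step 3. [5*x = 0] 5·(inner) — divide through by 5. So div: x = 0.

Answer: x ∈ {0}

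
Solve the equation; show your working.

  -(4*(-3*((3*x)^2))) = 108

Step 1. [-(4*(-3*((3*x)^2))) = 108] flip signs both sides ⇒ neg: 4*(-3*((3*x)^2)) = -108.
Step 2. [4*(-3*((3*x)^2)) = -108] leading coefficient 4: divide by 4, so div: -3*((3*x)^2) = -27.
Step 3. [-3*((3*x)^2) = -27] LHS = -3·(…); ÷-3 both sides ⇒ div: (3*x)^2 = 9.
Step 4. [(3*x)^2 = 9] LHS squared, RHS 9 ≥ 0: apply √ (±). So sqrt: 3*x = 3 or -3.
Step 5. [3*x = 3 or -3] 3 out front; divide by 3. So div: x = 1 or -1.

Answer: x ∈ {-1, 1}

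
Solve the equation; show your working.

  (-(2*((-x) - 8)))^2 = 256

Step 1. [(-(2*((-x) - 8)))^2 = 256] √ both sides: 256 ≥ 0 gives two branches ⇒ sqrt: -(2*((-x) - 8)) = 16 or -16.
Step 2. [-(2*((-x) - 8)) = 16 or -16] flip signs both sides, so neg: 2*((-x) - 8) = -16 or 16.
Step 3. [2*((-x) - 8) = -16 or 16] leading coefficient 2: divide by 2, so div: (-x) - 8 = -8 or 8.
Step 4. [(-x) - 8 = -8 or 8] add 8: x sits inside (… - 8), so sub: -x = 0 or 16.
Step 5. [-x = 0 or 16] LHS negated; negate both sides ⇒ neg: x = 0 or -16.

Answer: x ∈ {-16, 0}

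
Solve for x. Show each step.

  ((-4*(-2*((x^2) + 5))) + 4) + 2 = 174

Step 1. [((-4*(-2*((x^2) + 5))) + 4) + 2 = 174] subtract 2: x sits inside (… + 2) ⇒ sub: (-4*(-2*((x^2) + 5))) + 4 = 172.
Step 2. [(-4*(-2*((x^2) + 5))) + 4 = 172] common factor -4 (LHS and 172) — divide through, so factor: (-2*((x^2) + 5)) - 1 = -43.
Step 3. [(-2*((x^2) + 5)) - 1 = -43] 1 comes off first (add 1). So sub: -2*((x^2) + 5) = -42.
Step 4. [-2*((x^2) + 5) = -42] -2·(inner) — divide through by -2, so div: (x^2) + 5 = 21.
Step 5. [(x^2) + 5 = 21] the outer +5 inverts by subtracting 5, so sub: x^2 = 16.
Step 6. [x^2 = 16] √ both sides: 16 ≥ 0 gives two branches, so sqrt: x = 4 or -4.

Answer: x ∈ {-4, 4}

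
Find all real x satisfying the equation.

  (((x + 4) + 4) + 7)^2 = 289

Step 1. [(((x + 4) + 4) + 7)^2 = 289] √ both sides: 289 ≥ 0 gives two branches ⇒ sqrt: ((x + 4) + 4) + 7 = 17 or -17.
Step 2. [((x + 4) + 4) + 7 = 17 or -17] the outer +7 inverts by subtracting 7. So sub: (x + 4) + 4 = 10 or -24.
Step 3. [(x + 4) + 4 = 10 or -24] the outer +4 inverts by subtracting 4 ⇒ sub: x + 4 = 6 or -28.
Step 4. [x + 4 = 6 or -28] 4 comes off first (subtract 4) ⇒ sub: x = 2 or -32.

Answer: x ∈ {-32, 2}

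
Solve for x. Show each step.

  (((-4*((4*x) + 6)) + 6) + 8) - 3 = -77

Step 1. [(((-4*((4*x) + 6)) + 6) + 8) - 3 = -77] add 3: x sits inside (… - 3), so sub: ((-4*((4*x) + 6)) + 6) + 8 = -74.
Step 2. [((-4*((4*x) + 6)) + 6) + 8 = -74] 8 comes off first (subtract 8), so sub: (-4*((4*x) + 6)) + 6 = -82.
Step 3. [(-4*((4*x) + 6)) + 6 = -82] subtract 6: x sits inside (… + 6), so sub: -4*((4*x) + 6) = -88.
Step 4. [-4*((4*x) + 6) = -88] LHS = -4·(…); ÷-4 both sides, so div: (4*x) + 6 = 22.
Step 5. [(4*x) + 6 = 22] subtract 6: x sits inside (… + 6), so sub: 4*x = 16.
Step 6. [4*x = 16] LHS = 4·(…); ÷4 both sides ⇒ div: x = 4.

Answer: x ∈ {4}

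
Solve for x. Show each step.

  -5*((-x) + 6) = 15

Step 1. [-5*((-x) + 6) = 15] divide by the outer -5, so div: (-x) + 6 = -3.
Step 2. [(-x) + 6 = -3] 6 comes off first (subtract 6) ⇒ sub: -x = -9.
Step 3. [-x = -9] leading − — multiply by −1, so neg: x = 9.

Answer: x ∈ {9}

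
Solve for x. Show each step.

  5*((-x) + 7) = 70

Step 1. [5*((-x) + 7) = 70] LHS = 5·(…); ÷5 both sides. So div: (-x) + 7 = 14.
Step 2. [(-x) + 7 = 14] peel the +7: subtract 7 from each side ⇒ sub: -x = 7.
Step 3. [-x = 7] leading − — multiply by −1. So neg: x = -7.

Answer: x ∈ {-7}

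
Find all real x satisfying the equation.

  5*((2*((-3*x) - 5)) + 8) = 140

Step 1. [5*((2*((-3*x) - 5)) + 8) = 140] divide by the outer 5. So div: (2*((-3*x) - 5)) + 8 = 28.
Step 2. [(2*((-3*x) - 5)) + 8 = 28] the outer +8 inverts by subtracting 8. So sub: 2*((-3*x) - 5) = 20.
Step 3. [2*((-3*x) - 5) = 20] 2 out front; divide by 2, so div: (-3*x) - 5 = 10.
Step 4. [(-3*x) - 5 = 10] 5 comes off first (add 5) ⇒ sub: -3*x = 15.
Step 5. [-3*x = 15] divide by the outer -3 ⇒ div: x = -5.

Answer: x ∈ {-5}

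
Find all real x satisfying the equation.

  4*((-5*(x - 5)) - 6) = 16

Step 1. [4*((-5*(x - 5)) - 6) = 16] LHS = 4·(…); ÷4 both sides. So div: (-5*(x - 5)) - 6 = 4.
Step 2. [(-5*(x - 5)) - 6 = 4] add 6: x sits inside (… - 6), so sub: -5*(x - 5) = 10.
Step 3. [-5*(x - 5) = 10] LHS = -5·(…); ÷-5 both sides. So div: x - 5 = -2.
Step 4. [x - 5 = -2] 5 comes off first (add 5) ⇒ sub: x = 3.

Answer: x ∈ {3}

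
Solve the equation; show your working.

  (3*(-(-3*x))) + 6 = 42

Step 1. [(3*(-(-3*x))) + 6 = 42] the outer +6 inverts by subtracting 6. So sub: 3*(-(-3*x)) = 36.
Step 2. [3*(-(-3*x)) = 36] leading coefficient 3: divide by 3. So div: -(-3*x) = 12.
Step 3. [-(-3*x) = 12] LHS negated; negate both sides ⇒ neg: -3*x = -12.
Step 4. [-3*x = -12] -3·(inner) — divide through by -3, so div: x = 4.

Answer: x ∈ {4}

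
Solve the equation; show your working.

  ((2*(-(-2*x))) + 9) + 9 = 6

Step 1. [((2*(-(-2*x))) + 9) + 9 = 6] +9 is outermost — subtract 9 both sides. So sub: (2*(-(-2*x))) + 9 = -3.
Step 2. [(2*(-(-2*x))) + 9 = -3] peel the +9: subtract 9 from each side, so sub: 2*(-(-2*x)) = -12.
Step 3. [2*(-(-2*x)) = -12] divide by the outer 2, so div: -(-2*x) = -6.
Step 4. [-(-2*x) = -6] leading − — multiply by −1 ⇒ neg: -2*x = 6.
Step 5. [-2*x = 6] -2·(inner) — divide through by -2. So div: x = -3.

Answer: x ∈ {-3}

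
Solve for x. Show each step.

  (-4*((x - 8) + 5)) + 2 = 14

Step 1. [(-4*((x - 8) + 5)) + 2 = 14] +2 is outermost — subtract 2 both sides. So sub: -4*((x - 8) + 5) = 12.
Step 2. [-4*((x - 8) + 5) = 12] LHS = -4·(…); ÷-4 both sides, so div: (x - 8) + 5 = -3.
Step 3. [(x - 8) + 5 = -3] peel the +5: subtract 5 from each side, so sub: x - 8 = -8.
Step 4. [x - 8 = -8] peel the -8: add 8 from each side ⇒ sub: x = 0.

Answer: x ∈ {0}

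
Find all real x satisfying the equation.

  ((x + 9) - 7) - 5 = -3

Step 1. [((x + 9) - 7) - 5 = -3] 5 comes off first (add 5). So sub: (x + 9) - 7 = 2.
Step 2. [(x + 9) - 7 = 2] add 7: x sits inside (… - 7) ⇒ sub: x + 9 = 9.
Step 3. [x + 9 = 9] 9 comes off first (subtract 9). So sub: x = 0.

Answer: x ∈ {0}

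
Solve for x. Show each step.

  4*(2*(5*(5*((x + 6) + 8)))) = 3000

Step 1. [4*(2*(5*(5*((x + 6) + 8)))) = 3000] 4·(inner) — divide through by 4. So div: 2*(5*(5*((x + 6) + 8))) = 750.
Step 2. [2*(5*(5*((x + 6) + 8))) = 750] leading coefficient 2: divide by 2. So div: 5*(5*((x + 6) + 8)) = 375.
Step 3. [5*(5*((x + 6) + 8)) = 375] 5·(inner) — divide through by 5. So div: 5*((x + 6) + 8) = 75.
Step 4. [5*((x + 6) + 8) = 75] leading coefficient 5: divide by 5. So div: (x + 6) + 8 = 15.
Step 5. [(x + 6) + 8 = 15] 8 comes off first (subtract 8), so sub: x + 6 = 7.
Step 6. [x + 6 = 7] peel the +6: subtract 6 from each side, so sub: x = 1.

Answer: x ∈ {1}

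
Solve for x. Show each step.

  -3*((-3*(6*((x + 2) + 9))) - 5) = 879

Step 1. [-3*((-3*(6*((x + 2) + 9))) - 5) = 879] -3 out front; divide by -3. So div: (-3*(6*((x + 2) + 9))) - 5 = -293.
Step 2. [(-3*(6*((x + 2) + 9))) - 5 = -293] the outer -5 inverts by adding 5. So sub: -3*(6*((x + 2) + 9)) = -288.
Step 3. [-3*(6*((x + 2) + 9)) = -288] -3·(inner) — divide through by -3. So div: 6*((x + 2) + 9) = 96.
Step 4. [6*((x + 2) + 9) = 96] 6·(inner) — divide through by 6. So div: (x + 2) + 9 = 16.
Step 5. [(x + 2) + 9 = 16] the outer +9 inverts by subtracting 9, so sub: x + 2 = 7.
Step 6. [x + 2 = 7] the outer +2 inverts by subtracting 2. So sub: x = 5.

Answer: x ∈ {5}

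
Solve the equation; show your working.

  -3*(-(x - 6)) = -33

Step 1. [-3*(-(x - 6)) = -33] leading coefficient -3: divide by -3 ⇒ div: -(x - 6) = 11.
Step 2. [-(x - 6) = 11] leading − — multiply by −1, so neg: x - 6 = -11.
Step 3. [x - 6 = -11] add 6: x sits inside (… - 6), so sub: x = -5.

Answer: x ∈ {-5}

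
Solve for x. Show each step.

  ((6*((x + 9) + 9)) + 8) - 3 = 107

Step 1. [((6*((x + 9) + 9)) + 8) - 3 = 107] 3 comes off first (add 3) ⇒ sub: (6*((x + 9) + 9)) + 8 = 110.
Step 2. [(6*((x + 9) + 9)) + 8 = 110] 8 comes off first (subtract 8) ⇒ sub: 6*((x + 9) + 9) = 102.
Step 3. [6*((x + 9) + 9) = 102] leading coefficient 6: divide by 6 ⇒ div: (x + 9) + 9 = 17.
Step 4. [(x + 9) + 9 = 17] +9 is outermost — subtract 9 both sides, so sub: x + 9 = 8.
Step 5. [x + 9 = 8] the outer +9 inverts by subtracting 9, so sub: x = -1.

Answer: x ∈ {-1}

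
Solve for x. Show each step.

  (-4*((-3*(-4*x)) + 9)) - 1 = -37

Step 1. [(-4*((-3*(-4*x)) + 9)) - 1 = -37] -1 is outermost — add 1 both sides ⇒ sub: -4*((-3*(-4*x)) + 9) = -36.
Step 2. [-4*((-3*(-4*x)) + 9) = -36] -4 out front; divide by -4, so div: (-3*(-4*x)) + 9 = 9.
Step 3. [(-3*(-4*x)) + 9 = 9] 9 comes off first (subtract 9). So sub: -3*(-4*x) = 0.
Step 4. [-3*(-4*x) = 0] divide by the outer -3, so div: -4*x = 0.
Step 5. [-4*x = 0] -4 out front; divide by -4 ⇒ div: x = 0.

Answer: x ∈ {0}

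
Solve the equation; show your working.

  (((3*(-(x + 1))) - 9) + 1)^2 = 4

Step 1. [(((3*(-(x + 1))) - 9) + 1)^2 = 4] LHS squared, RHS 4 ≥ 0: apply √ (±). So sqrt: ((3*(-(x + 1))) - 9) + 1 = 2 or -2.
Step 2. [((3*(-(x + 1))) - 9) + 1 = 2 or -2] the outer +1 inverts by subtracting 1. So sub: (3*(-(x + 1))) - 9 = 1 or -3.
Step 3. [(3*(-(x + 1))) - 9 = 1 or -3] the outer -9 inverts by adding 9 ⇒ sub: 3*(-(x + 1)) = 10 or 6.
Step 4. [3*(-(x + 1)) = 10 or 6] divide by the outer 3. So div: -(x + 1) = 10/3 or 2.
Step 5. [-(x + 1) = 10/3 or 2] flip signs both sides ⇒ neg: x + 1 = -10/3 or -2.
Step 6. [x + 1 = -10/3 or -2] peel the +1: subtract 1 from each side ⇒ sub: x = -13/3 or -3.

Answer: x ∈ {-13/3, -3}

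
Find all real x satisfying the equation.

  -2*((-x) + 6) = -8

Step 1. [-2*((-x) + 6) = -8] divide by the outer -2, so div: (-x) + 6 = 4.
Step 2. [(-x) + 6 = 4] 6 comes off first (subtract 6), so sub: -x = -2.
Step 3. [-x = -2] flip signs both sides, so neg: x = 2.

Answer: x ∈ {2}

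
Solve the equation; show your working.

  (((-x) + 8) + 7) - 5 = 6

Step 1. [(((-x) + 8) + 7) - 5 = 6] 5 comes off first (add 5) ⇒ sub: ((-x) + 8) + 7 = 11.
Step 2. [((-x) + 8) + 7 = 11] +7 is outermost — subtract 7 both sides. So sub: (-x) + 8 = 4.
Step 3. [(-x) + 8 = 4] +8 is outermost — subtract 8 both sides. So sub: -x = -4.
Step 4. [-x = -4] flip signs both sides, so neg: x = 4.

Answer: x ∈ {4}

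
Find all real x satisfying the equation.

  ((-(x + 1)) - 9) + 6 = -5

Step 1. [((-(x + 1)) - 9) + 6 = -5] peel the +6: subtract 6 from each side ⇒ sub: (-(x + 1)) - 9 = -11.
Step 2. [(-(x + 1)) - 9 = -11] -9 is outermost — add 9 both sides ⇒ sub: -(x + 1) = -2.
Step 3. [-(x + 1) = -2] LHS negated; negate both sides. So neg: x + 1 = 2.
Step 4. [x + 1 = 2] subtract 1: x sits inside (… + 1). So sub: x = 1.

Answer: x ∈ {1}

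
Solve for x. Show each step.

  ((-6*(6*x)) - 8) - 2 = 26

Step 1. [((-6*(6*x)) - 8) - 2 = 26] the outer -2 inverts by adding 2. So sub: (-6*(6*x)) - 8 = 28.
Step 2. [(-6*(6*x)) - 8 = 28] add 8: x sits inside (… - 8), so sub: -6*(6*x) = 36.
Step 3. [-6*(6*x) = 36] LHS = -6·(…); ÷-6 both sides. So div: 6*x = -6.
Step 4. [6*x = -6] 6 out front; divide by 6 ⇒ div: x = -1.

Answer: x ∈ {-1}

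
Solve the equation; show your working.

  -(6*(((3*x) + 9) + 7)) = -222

Step 1. [-(6*(((3*x) + 9) + 7)) = -222] LHS negated; negate both sides, so neg: 6*(((3*x) + 9) + 7) = 222.
Step 2. [6*(((3*x) + 9) + 7) = 222] divide by the outer 6. So div: ((3*x) + 9) + 7 = 37.
Step 3. [((3*x) + 9) + 7 = 37] 7 comes off first (subtract 7) ⇒ sub: (3*x) + 9 = 30.
Step 4. [(3*x) + 9 = 30] +9 is outermost — subtract 9 both sides, so sub: 3*x = 21.
Step 5. [3*x = 21] 3 out front; divide by 3 ⇒ div: x = 7.

Answer: x ∈ {7}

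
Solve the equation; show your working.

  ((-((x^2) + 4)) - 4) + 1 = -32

Step 1. [((-((x^2) + 4)) - 4) + 1 = -32] 1 comes off first (subtract 1). So sub: (-((x^2) + 4)) - 4 = -33.
Step 2. [(-((x^2) + 4)) - 4 = -33] add 4: x sits inside (… - 4), so sub: -((x^2) + 4) = -29.
Step 3. [-((x^2) + 4) = -29] flip signs both sides, so neg: (x^2) + 4 = 29.
Step 4. [(x^2) + 4 = 29] 4 comes off first (subtract 4), so sub: x^2 = 25.
Step 5. [x^2 = 25] √ both sides: 25 ≥ 0 gives two branches ⇒ sqrt: x = 5 or -5.

Answer: x ∈ {-5, 5}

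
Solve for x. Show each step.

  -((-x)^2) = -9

Step 1. [-((-x)^2) = -9] flip signs both sides, so neg: (-x)^2 = 9.
Step 2. [(-x)^2 = 9] LHS squared, RHS 9 ≥ 0: apply √ (±), so sqrt: -x = 3 or -3.
Step 3. [-x = 3 or -3] flip signs both sides, so neg: x = -3 or 3.

Answer: x ∈ {-3, 3}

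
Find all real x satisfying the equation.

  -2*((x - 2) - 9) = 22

Step 1. [-2*((x - 2) - 9) = 22] divide by the outer -2 ⇒ div: (x - 2) - 9 = -11.
Step 2. [(x - 2) - 9 = -11] -9 is outermost — add 9 both sides, so sub: x - 2 = -2.
Step 3. [x - 2 = -2] peel the -2: add 2 from each side, so sub: x = 0.

Answer: x ∈ {0}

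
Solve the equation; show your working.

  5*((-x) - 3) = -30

Step 1. [5*((-x) - 3) = -30] 5 out front; divide by 5, so div: (-x) - 3 = -6.
Step 2. [(-x) - 3 = -6] add 3: x sits inside (… - 3), so sub: -x = -3.
Step 3. [-x = -3] leading − — multiply by −1, so neg: x = 3.

Answer: x ∈ {3}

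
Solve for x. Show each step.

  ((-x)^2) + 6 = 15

Step 1. [((-x)^2) + 6 = 15] subtract 6: x sits inside (… + 6). So sub: (-x)^2 = 9.
Step 2. [(-x)^2 = 9] LHS squared, RHS 9 ≥ 0: apply √ (±) ⇒ sqrt: -x = 3 or -3.
Step 3. [-x = 3 or -3] flip signs both sides, so neg: x = -3 or 3.

Answer: x ∈ {-3, 3}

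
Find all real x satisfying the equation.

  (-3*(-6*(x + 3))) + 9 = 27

Step 1. [(-3*(-6*(x + 3))) + 9 = 27] -3 divides every term; factor it out ⇒ factor: (-6*(x + 3)) - 3 = -9.
Step 2. [(-6*(x + 3)) - 3 = -9] add 3: x sits inside (… - 3) ⇒ sub: -6*(x + 3) = -6.
Step 3. [-6*(x + 3) = -6] divide by the outer -6. So div: x + 3 = 1.
Step 4. [x + 3 = 1] subtract 3: x sits inside (… + 3), so sub: x = -2.

Answer: x ∈ {-2}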